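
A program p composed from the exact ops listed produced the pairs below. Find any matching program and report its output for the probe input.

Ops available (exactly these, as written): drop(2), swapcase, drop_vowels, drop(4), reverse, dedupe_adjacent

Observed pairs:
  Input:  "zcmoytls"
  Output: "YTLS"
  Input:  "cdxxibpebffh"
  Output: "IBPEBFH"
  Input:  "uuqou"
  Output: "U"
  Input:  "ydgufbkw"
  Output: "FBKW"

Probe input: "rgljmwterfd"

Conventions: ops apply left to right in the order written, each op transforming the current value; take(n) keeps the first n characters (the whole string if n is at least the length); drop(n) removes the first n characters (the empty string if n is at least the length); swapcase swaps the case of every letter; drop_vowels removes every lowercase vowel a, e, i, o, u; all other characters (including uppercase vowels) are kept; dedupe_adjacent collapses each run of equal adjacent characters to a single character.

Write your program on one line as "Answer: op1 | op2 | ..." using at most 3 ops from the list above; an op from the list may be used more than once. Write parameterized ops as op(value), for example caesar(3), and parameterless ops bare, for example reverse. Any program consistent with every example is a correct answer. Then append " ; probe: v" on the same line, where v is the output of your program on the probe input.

drop(4) | dedupe_adjacent | swapcase ; probe: "MWTERFD"

Check, running the answer program on each example:
  "zcmoytls" -> "ytls" -> "ytls" -> "YTLS"
  "cdxxibpebffh" -> "ibpebffh" -> "ibpebfh" -> "IBPEBFH"
  "uuqou" -> "u" -> "u" -> "U"
  "ydgufbkw" -> "fbkw" -> "fbkw" -> "FBKW"
  probe: "rgljmwterfd" -> "mwterfd" -> "mwterfd" -> "MWTERFD"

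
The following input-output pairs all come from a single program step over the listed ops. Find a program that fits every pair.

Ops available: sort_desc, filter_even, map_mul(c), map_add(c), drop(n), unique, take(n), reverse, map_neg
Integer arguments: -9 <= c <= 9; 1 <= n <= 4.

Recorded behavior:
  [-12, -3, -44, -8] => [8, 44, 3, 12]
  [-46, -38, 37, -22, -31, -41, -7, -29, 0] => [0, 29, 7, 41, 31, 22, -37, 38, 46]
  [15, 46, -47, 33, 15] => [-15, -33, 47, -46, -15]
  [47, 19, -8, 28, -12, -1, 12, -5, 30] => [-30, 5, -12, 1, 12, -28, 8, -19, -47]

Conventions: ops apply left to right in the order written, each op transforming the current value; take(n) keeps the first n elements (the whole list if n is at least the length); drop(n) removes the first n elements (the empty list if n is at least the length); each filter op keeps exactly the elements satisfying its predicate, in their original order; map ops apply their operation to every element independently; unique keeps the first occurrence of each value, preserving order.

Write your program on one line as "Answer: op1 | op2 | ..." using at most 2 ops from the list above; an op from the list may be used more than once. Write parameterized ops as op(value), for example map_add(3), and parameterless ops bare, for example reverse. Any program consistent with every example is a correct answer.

reverse | map_neg

Check, running the answer program on each example:
  [-12, -3, -44, -8] -> [-8, -44, -3, -12] -> [8, 44, 3, 12]
  [-46, -38, 37, -22, -31, -41, -7, -29, 0] -> [0, -29, -7, -41, -31, -22, 37, -38, -46] -> [0, 29, 7, 41, 31, 22, -37, 38, 46]
  [15, 46, -47, 33, 15] -> [15, 33, -47, 46, 15] -> [-15, -33, 47, -46, -15]
  [47, 19, -8, 28, -12, -1, 12, -5, 30] -> [30, -5, 12, -1, -12, 28, -8, 19, 47] -> [-30, 5, -12, 1, 12, -28, 8, -19, -47]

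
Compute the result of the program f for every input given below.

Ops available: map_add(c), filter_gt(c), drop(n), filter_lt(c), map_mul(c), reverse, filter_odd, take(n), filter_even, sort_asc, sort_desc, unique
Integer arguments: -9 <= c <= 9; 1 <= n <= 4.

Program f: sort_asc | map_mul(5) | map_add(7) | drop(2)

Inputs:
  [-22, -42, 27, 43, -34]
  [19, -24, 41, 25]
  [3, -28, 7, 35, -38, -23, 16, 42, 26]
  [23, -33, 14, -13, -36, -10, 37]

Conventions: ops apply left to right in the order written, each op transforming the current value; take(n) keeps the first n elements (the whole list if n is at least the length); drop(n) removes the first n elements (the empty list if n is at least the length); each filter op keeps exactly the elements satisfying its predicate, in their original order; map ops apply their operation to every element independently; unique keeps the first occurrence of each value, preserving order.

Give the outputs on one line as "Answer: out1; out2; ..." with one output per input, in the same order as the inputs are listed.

[-103, 142, 222]; [132, 212]; [-108, 22, 42, 87, 137, 182, 217]; [-58, -43, 77, 122, 192]

Execution, op by op:
  [-22, -42, 27, 43, -34] -> [-42, -34, -22, 27, 43] -> [-210, -170, -110, 135, 215] -> [-203, -163, -103, 142, 222] -> [-103, 142, 222]
  [19, -24, 41, 25] -> [-24, 19, 25, 41] -> [-120, 95, 125, 205] -> [-113, 102, 132, 212] -> [132, 212]
  [3, -28, 7, 35, -38, -23, 16, 42, 26] -> [-38, -28, -23, 3, 7, 16, 26, 35, 42] -> [-190, -140, -115, 15, 35, 80, 130, 175, 210] -> [-183, -133, -108, 22, 42, 87, 137, 182, 217] -> [-108, 22, 42, 87, 137, 182, 217]
  [23, -33, 14, -13, -36, -10, 37] -> [-36, -33, -13, -10, 14, 23, 37] -> [-180, -165, -65, -50, 70, 115, 185] -> [-173, -158, -58, -43, 77, 122, 192] -> [-58, -43, 77, 122, 192]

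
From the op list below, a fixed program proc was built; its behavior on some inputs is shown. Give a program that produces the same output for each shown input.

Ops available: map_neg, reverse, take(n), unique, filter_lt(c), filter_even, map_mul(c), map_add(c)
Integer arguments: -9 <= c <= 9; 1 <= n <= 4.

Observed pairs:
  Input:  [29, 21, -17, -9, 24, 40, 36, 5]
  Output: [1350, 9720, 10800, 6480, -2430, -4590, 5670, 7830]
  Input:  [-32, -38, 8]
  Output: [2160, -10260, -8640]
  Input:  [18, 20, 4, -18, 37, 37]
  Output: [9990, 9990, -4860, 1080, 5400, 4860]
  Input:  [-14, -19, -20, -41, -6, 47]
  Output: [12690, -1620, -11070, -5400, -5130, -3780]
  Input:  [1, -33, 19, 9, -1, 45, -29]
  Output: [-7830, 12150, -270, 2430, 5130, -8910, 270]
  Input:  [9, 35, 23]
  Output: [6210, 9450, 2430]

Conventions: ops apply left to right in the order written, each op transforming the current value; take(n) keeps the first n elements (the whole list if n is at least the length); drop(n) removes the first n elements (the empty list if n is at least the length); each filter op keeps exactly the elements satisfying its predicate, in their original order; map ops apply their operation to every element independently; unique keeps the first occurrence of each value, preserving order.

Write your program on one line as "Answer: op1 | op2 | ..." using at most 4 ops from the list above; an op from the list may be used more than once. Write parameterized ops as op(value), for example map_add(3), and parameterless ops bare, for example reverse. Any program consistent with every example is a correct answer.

map_mul(6) | map_mul(-5) | reverse | map_mul(-9)

Check, running the answer program on each example:
  [29, 21, -17, -9, 24, 40, 36, 5] -> [174, 126, -102, -54, 144, 240, 216, 30] -> [-870, -630, 510, 270, -720, -1200, -1080, -150] -> [-150, -1080, -1200, -720, 270, 510, -630, -870] -> [1350, 9720, 10800, 6480, -2430, -4590, 5670, 7830]
  [-32, -38, 8] -> [-192, -228, 48] -> [960, 1140, -240] -> [-240, 1140, 960] -> [2160, -10260, -8640]
  [18, 20, 4, -18, 37, 37] -> [108, 120, 24, -108, 222, 222] -> [-540, -600, -120, 540, -1110, -1110] -> [-1110, -1110, 540, -120, -600, -540] -> [9990, 9990, -4860, 1080, 5400, 4860]
  [-14, -19, -20, -41, -6, 47] -> [-84, -114, -120, -246, -36, 282] -> [420, 570, 600, 1230, 180, -1410] -> [-1410, 180, 1230, 600, 570, 420] -> [12690, -1620, -11070, -5400, -5130, -3780]
  [1, -33, 19, 9, -1, 45, -29] -> [6, -198, 114, 54, -6, 270, -174] -> [-30, 990, -570, -270, 30, -1350, 870] -> [870, -1350, 30, -270, -570, 990, -30] -> [-7830, 12150, -270, 2430, 5130, -8910, 270]
  [9, 35, 23] -> [54, 210, 138] -> [-270, -1050, -690] -> [-690, -1050, -270] -> [6210, 9450, 2430]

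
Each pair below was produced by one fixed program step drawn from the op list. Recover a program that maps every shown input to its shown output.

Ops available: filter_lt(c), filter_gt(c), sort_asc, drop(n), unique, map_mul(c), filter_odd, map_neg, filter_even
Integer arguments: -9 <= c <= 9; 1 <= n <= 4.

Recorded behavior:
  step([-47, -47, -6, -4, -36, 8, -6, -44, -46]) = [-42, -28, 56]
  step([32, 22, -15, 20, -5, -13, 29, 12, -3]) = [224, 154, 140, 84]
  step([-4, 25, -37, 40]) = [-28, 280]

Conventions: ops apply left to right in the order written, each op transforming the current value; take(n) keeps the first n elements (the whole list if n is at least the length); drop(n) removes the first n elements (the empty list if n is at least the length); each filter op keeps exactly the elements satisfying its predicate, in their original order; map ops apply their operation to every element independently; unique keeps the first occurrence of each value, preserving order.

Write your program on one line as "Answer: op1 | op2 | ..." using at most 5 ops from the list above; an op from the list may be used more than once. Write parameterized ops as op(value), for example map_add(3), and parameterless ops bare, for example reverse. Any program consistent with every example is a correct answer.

filter_gt(-8) | map_mul(7) | unique | filter_even

Check, running the answer program on each example:
  [-47, -47, -6, -4, -36, 8, -6, -44, -46] -> [-6, -4, 8, -6] -> [-42, -28, 56, -42] -> [-42, -28, 56] -> [-42, -28, 56]
  [32, 22, -15, 20, -5, -13, 29, 12, -3] -> [32, 22, 20, -5, 29, 12, -3] -> [224, 154, 140, -35, 203, 84, -21] -> [224, 154, 140, -35, 203, 84, -21] -> [224, 154, 140, 84]
  [-4, 25, -37, 40] -> [-4, 25, 40] -> [-28, 175, 280] -> [-28, 175, 280] -> [-28, 280]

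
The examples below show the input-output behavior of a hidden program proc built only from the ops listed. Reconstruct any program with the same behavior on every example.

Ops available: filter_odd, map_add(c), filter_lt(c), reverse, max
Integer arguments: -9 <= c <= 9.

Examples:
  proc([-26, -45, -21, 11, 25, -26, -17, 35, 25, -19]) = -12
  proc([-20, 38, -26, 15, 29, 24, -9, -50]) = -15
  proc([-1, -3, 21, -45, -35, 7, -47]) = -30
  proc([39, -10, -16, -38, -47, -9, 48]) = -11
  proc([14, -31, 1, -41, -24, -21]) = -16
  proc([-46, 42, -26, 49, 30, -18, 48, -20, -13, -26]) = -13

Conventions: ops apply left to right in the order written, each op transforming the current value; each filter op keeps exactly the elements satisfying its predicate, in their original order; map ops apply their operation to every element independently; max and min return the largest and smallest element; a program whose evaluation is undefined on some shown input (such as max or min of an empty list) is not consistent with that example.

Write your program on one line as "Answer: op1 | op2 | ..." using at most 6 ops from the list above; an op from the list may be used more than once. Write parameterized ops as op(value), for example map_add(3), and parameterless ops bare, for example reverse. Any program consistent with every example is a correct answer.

map_add(5) | filter_lt(3) | reverse | filter_lt(-9) | max

Check, running the answer program on each example:
  [-26, -45, -21, 11, 25, -26, -17, 35, 25, -19] -> [-21, -40, -16, 16, 30, -21, -12, 40, 30, -14] -> [-21, -40, -16, -21, -12, -14] -> [-14, -12, -21, -16, -40, -21] -> [-14, -12, -21, -16, -40, -21] -> -12
  [-20, 38, -26, 15, 29, 24, -9, -50] -> [-15, 43, -21, 20, 34, 29, -4, -45] -> [-15, -21, -4, -45] -> [-45, -4, -21, -15] -> [-45, -21, -15] -> -15
  [-1, -3, 21, -45, -35, 7, -47] -> [4, 2, 26, -40, -30, 12, -42] -> [2, -40, -30, -42] -> [-42, -30, -40, 2] -> [-42, -30, -40] -> -30
  [39, -10, -16, -38, -47, -9, 48] -> [44, -5, -11, -33, -42, -4, 53] -> [-5, -11, -33, -42, -4] -> [-4, -42, -33, -11, -5] -> [-42, -33, -11] -> -11
  [14, -31, 1, -41, -24, -21] -> [19, -26, 6, -36, -19, -16] -> [-26, -36, -19, -16] -> [-16, -19, -36, -26] -> [-16, -19, -36, -26] -> -16
  [-46, 42, -26, 49, 30, -18, 48, -20, -13, -26] -> [-41, 47, -21, 54, 35, -13, 53, -15, -8, -21] -> [-41, -21, -13, -15, -8, -21] -> [-21, -8, -15, -13, -21, -41] -> [-21, -15, -13, -21, -41] -> -13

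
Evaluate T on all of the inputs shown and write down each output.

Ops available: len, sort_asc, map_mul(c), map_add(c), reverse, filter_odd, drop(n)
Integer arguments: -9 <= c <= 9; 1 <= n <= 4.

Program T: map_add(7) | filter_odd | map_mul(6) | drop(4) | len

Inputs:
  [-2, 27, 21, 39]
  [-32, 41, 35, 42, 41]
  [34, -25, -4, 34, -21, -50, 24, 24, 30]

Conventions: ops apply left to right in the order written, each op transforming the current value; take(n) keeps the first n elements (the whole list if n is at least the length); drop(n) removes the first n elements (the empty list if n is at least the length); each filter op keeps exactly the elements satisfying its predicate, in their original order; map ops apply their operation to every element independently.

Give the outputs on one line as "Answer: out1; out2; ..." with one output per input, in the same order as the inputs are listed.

0; 0; 3

Execution, op by op:
  [-2, 27, 21, 39] -> [5, 34, 28, 46] -> [5] -> [30] -> [] -> 0
  [-32, 41, 35, 42, 41] -> [-25, 48, 42, 49, 48] -> [-25, 49] -> [-150, 294] -> [] -> 0
  [34, -25, -4, 34, -21, -50, 24, 24, 30] -> [41, -18, 3, 41, -14, -43, 31, 31, 37] -> [41, 3, 41, -43, 31, 31, 37] -> [246, 18, 246, -258, 186, 186, 222] -> [186, 186, 222] -> 3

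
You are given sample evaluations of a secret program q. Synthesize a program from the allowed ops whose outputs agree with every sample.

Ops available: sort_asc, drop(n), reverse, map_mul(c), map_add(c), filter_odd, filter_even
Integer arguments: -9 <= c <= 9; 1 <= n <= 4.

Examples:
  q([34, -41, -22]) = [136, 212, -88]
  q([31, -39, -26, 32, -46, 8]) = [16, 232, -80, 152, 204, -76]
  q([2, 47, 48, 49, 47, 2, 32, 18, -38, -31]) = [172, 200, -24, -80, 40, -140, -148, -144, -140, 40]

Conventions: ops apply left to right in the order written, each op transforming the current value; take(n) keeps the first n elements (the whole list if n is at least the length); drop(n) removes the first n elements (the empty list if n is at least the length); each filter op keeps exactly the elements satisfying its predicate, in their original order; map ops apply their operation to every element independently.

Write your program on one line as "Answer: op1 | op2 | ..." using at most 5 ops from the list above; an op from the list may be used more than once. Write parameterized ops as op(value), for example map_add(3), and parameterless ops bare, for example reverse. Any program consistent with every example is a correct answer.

map_add(-8) | map_add(-4) | reverse | map_mul(-4)

Check, running the answer program on each example:
  [34, -41, -22] -> [26, -49, -30] -> [22, -53, -34] -> [-34, -53, 22] -> [136, 212, -88]
  [31, -39, -26, 32, -46, 8] -> [23, -47, -34, 24, -54, 0] -> [19, -51, -38, 20, -58, -4] -> [-4, -58, 20, -38, -51, 19] -> [16, 232, -80, 152, 204, -76]
  [2, 47, 48, 49, 47, 2, 32, 18, -38, -31] -> [-6, 39, 40, 41, 39, -6, 24, 10, -46, -39] -> [-10, 35, 36, 37, 35, -10, 20, 6, -50, -43] -> [-43, -50, 6, 20, -10, 35, 37, 36, 35, -10] -> [172, 200, -24, -80, 40, -140, -148, -144, -140, 40]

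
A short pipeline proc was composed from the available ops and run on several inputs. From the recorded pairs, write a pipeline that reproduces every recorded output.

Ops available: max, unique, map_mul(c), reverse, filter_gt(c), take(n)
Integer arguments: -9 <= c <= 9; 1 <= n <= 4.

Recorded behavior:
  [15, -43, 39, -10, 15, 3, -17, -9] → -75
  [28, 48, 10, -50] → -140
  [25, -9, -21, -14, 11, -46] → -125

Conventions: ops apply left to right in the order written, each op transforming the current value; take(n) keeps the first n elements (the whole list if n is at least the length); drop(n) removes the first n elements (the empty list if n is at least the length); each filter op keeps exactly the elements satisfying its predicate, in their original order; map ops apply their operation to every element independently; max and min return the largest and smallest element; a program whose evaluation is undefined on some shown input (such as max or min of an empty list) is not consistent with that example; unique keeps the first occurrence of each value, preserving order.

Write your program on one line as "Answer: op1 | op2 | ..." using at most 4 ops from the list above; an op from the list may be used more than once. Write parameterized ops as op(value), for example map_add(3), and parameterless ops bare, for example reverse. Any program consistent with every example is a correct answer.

take(1) | map_mul(-5) | max

Check, running the answer program on each example:
  [15, -43, 39, -10, 15, 3, -17, -9] -> [15] -> [-75] -> -75
  [28, 48, 10, -50] -> [28] -> [-140] -> -140
  [25, -9, -21, -14, 11, -46] -> [25] -> [-125] -> -125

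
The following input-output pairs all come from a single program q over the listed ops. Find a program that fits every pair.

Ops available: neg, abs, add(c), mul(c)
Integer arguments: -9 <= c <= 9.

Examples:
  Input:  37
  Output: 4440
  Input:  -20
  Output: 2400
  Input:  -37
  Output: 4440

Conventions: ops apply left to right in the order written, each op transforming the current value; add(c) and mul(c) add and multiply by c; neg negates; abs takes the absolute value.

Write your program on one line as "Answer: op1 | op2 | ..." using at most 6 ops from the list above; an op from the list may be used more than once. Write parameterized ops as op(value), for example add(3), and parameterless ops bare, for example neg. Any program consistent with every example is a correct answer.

mul(5) | mul(-4) | mul(6) | neg | abs

Check, running the answer program on each example:
  37 -> 185 -> -740 -> -4440 -> 4440 -> 4440
  -20 -> -100 -> 400 -> 2400 -> -2400 -> 2400
  -37 -> -185 -> 740 -> 4440 -> -4440 -> 4440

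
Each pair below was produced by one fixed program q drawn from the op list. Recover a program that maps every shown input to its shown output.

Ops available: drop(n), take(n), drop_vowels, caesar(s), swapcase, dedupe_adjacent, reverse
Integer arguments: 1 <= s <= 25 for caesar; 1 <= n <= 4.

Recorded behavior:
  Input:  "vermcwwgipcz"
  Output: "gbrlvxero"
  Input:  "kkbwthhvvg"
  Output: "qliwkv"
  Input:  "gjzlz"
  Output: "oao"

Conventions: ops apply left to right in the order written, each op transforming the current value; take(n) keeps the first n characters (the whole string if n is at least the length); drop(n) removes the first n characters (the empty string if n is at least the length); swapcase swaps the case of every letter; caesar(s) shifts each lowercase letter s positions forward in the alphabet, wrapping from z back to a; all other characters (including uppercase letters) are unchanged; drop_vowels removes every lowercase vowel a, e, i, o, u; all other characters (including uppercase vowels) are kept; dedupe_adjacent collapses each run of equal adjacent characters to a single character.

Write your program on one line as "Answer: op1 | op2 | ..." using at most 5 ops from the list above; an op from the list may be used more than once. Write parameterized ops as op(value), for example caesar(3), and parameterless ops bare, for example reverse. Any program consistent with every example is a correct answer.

drop(2) | dedupe_adjacent | caesar(25) | caesar(16)

Check, running the answer program on each example:
  "vermcwwgipcz" -> "rmcwwgipcz" -> "rmcwgipcz" -> "qlbvfhoby" -> "gbrlvxero"
  "kkbwthhvvg" -> "bwthhvvg" -> "bwthvg" -> "avsguf" -> "qliwkv"
  "gjzlz" -> "zlz" -> "zlz" -> "yky" -> "oao"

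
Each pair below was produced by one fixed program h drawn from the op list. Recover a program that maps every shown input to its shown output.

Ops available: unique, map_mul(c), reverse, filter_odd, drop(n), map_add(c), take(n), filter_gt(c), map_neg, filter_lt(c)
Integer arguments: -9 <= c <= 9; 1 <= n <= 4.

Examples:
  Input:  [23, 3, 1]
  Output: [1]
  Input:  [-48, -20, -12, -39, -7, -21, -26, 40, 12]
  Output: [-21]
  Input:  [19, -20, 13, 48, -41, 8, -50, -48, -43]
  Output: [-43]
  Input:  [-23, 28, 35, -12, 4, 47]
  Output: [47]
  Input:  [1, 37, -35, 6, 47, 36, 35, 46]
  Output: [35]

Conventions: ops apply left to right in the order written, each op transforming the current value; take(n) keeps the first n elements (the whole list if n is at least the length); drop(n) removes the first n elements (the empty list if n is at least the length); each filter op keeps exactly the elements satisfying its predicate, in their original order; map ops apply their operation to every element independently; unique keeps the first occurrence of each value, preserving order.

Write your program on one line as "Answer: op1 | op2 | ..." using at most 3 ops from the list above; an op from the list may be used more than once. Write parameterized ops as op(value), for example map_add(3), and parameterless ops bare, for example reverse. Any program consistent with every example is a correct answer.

filter_odd | reverse | take(1)

Check, running the answer program on each example:
  [23, 3, 1] -> [23, 3, 1] -> [1, 3, 23] -> [1]
  [-48, -20, -12, -39, -7, -21, -26, 40, 12] -> [-39, -7, -21] -> [-21, -7, -39] -> [-21]
  [19, -20, 13, 48, -41, 8, -50, -48, -43] -> [19, 13, -41, -43] -> [-43, -41, 13, 19] -> [-43]
  [-23, 28, 35, -12, 4, 47] -> [-23, 35, 47] -> [47, 35, -23] -> [47]
  [1, 37, -35, 6, 47, 36, 35, 46] -> [1, 37, -35, 47, 35] -> [35, 47, -35, 37, 1] -> [35]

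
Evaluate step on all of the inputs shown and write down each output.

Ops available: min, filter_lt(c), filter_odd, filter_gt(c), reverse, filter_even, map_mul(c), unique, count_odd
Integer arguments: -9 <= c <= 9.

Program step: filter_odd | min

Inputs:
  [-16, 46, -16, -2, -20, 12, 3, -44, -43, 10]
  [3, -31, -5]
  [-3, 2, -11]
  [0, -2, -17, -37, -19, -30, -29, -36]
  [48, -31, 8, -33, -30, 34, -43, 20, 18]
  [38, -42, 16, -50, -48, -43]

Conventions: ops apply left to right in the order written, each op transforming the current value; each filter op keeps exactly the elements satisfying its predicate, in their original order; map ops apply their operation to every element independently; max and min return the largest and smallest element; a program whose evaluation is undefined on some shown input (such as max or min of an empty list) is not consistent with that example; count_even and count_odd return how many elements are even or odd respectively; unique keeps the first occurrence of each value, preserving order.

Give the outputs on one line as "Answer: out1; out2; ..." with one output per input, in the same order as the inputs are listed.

Execution, op by op:
  [-16, 46, -16, -2, -20, 12, 3, -44, -43, 10] -> [3, -43] -> -43
  [3, -31, -5] -> [3, -31, -5] -> -31
  [-3, 2, -11] -> [-3, -11] -> -11
  [0, -2, -17, -37, -19, -30, -29, -36] -> [-17, -37, -19, -29] -> -37
  [48, -31, 8, -33, -30, 34, -43, 20, 18] -> [-31, -33, -43] -> -43
  [38, -42, 16, -50, -48, -43] -> [-43] -> -43

-43; -31; -11; -37; -43; -43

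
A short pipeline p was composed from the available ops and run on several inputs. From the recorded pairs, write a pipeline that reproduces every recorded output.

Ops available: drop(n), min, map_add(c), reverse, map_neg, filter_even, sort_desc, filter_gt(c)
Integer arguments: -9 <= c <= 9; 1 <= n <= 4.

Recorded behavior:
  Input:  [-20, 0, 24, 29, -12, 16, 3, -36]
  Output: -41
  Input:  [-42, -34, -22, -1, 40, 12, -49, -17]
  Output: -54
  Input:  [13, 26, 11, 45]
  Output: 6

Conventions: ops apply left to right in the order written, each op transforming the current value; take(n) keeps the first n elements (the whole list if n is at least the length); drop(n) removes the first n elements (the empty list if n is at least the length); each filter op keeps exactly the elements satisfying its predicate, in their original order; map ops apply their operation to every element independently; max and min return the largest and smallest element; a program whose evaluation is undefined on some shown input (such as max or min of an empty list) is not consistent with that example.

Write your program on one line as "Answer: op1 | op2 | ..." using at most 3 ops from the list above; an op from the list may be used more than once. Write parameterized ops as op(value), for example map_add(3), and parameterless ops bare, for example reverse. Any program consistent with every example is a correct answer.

map_add(-5) | sort_desc | min

Check, running the answer program on each example:
  [-20, 0, 24, 29, -12, 16, 3, -36] -> [-25, -5, 19, 24, -17, 11, -2, -41] -> [24, 19, 11, -2, -5, -17, -25, -41] -> -41
  [-42, -34, -22, -1, 40, 12, -49, -17] -> [-47, -39, -27, -6, 35, 7, -54, -22] -> [35, 7, -6, -22, -27, -39, -47, -54] -> -54
  [13, 26, 11, 45] -> [8, 21, 6, 40] -> [40, 21, 8, 6] -> 6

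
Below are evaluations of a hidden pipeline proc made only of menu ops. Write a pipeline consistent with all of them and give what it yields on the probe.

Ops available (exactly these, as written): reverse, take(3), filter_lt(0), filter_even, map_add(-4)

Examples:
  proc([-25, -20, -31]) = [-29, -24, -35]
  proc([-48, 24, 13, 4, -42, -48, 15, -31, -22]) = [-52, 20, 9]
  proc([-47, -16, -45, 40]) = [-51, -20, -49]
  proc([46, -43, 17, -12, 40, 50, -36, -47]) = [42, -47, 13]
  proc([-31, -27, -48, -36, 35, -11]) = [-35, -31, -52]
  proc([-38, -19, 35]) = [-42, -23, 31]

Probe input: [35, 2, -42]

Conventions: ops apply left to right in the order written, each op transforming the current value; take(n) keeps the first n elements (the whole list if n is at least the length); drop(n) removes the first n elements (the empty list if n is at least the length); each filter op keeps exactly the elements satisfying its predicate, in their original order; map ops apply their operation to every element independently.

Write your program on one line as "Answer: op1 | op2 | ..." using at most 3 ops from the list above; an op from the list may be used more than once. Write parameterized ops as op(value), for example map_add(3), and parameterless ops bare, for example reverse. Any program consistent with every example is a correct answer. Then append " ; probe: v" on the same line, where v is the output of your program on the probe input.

take(3) | map_add(-4) ; probe: [31, -2, -46]

Check, running the answer program on each example:
  [-25, -20, -31] -> [-25, -20, -31] -> [-29, -24, -35]
  [-48, 24, 13, 4, -42, -48, 15, -31, -22] -> [-48, 24, 13] -> [-52, 20, 9]
  [-47, -16, -45, 40] -> [-47, -16, -45] -> [-51, -20, -49]
  [46, -43, 17, -12, 40, 50, -36, -47] -> [46, -43, 17] -> [42, -47, 13]
  [-31, -27, -48, -36, 35, -11] -> [-31, -27, -48] -> [-35, -31, -52]
  [-38, -19, 35] -> [-38, -19, 35] -> [-42, -23, 31]
  probe: [35, 2, -42] -> [35, 2, -42] -> [31, -2, -46]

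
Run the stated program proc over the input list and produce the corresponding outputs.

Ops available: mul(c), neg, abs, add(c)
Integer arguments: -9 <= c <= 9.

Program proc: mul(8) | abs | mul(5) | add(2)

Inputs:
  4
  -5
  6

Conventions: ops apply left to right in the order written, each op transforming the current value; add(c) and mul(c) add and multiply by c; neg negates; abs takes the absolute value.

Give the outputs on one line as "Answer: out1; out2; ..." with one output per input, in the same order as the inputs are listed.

162; 202; 242

Execution, op by op:
  4 -> 32 -> 32 -> 160 -> 162
  -5 -> -40 -> 40 -> 200 -> 202
  6 -> 48 -> 48 -> 240 -> 242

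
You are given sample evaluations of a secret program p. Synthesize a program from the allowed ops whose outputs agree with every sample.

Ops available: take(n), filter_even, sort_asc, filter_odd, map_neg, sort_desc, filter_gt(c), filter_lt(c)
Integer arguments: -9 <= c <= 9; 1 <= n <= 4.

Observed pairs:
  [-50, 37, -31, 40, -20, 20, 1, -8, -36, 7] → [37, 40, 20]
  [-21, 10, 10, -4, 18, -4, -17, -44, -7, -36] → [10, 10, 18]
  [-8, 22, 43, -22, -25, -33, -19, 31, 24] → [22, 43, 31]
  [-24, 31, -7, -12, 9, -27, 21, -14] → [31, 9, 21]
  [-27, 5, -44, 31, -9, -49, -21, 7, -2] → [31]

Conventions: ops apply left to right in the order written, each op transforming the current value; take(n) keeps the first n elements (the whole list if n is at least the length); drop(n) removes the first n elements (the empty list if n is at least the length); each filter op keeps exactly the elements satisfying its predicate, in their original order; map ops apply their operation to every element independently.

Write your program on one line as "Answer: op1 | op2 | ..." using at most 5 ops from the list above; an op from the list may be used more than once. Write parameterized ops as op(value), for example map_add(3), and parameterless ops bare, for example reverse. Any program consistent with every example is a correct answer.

map_neg | filter_lt(4) | filter_lt(-8) | map_neg | take(3)

Check, running the answer program on each example:
  [-50, 37, -31, 40, -20, 20, 1, -8, -36, 7] -> [50, -37, 31, -40, 20, -20, -1, 8, 36, -7] -> [-37, -40, -20, -1, -7] -> [-37, -40, -20] -> [37, 40, 20] -> [37, 40, 20]
  [-21, 10, 10, -4, 18, -4, -17, -44, -7, -36] -> [21, -10, -10, 4, -18, 4, 17, 44, 7, 36] -> [-10, -10, -18] -> [-10, -10, -18] -> [10, 10, 18] -> [10, 10, 18]
  [-8, 22, 43, -22, -25, -33, -19, 31, 24] -> [8, -22, -43, 22, 25, 33, 19, -31, -24] -> [-22, -43, -31, -24] -> [-22, -43, -31, -24] -> [22, 43, 31, 24] -> [22, 43, 31]
  [-24, 31, -7, -12, 9, -27, 21, -14] -> [24, -31, 7, 12, -9, 27, -21, 14] -> [-31, -9, -21] -> [-31, -9, -21] -> [31, 9, 21] -> [31, 9, 21]
  [-27, 5, -44, 31, -9, -49, -21, 7, -2] -> [27, -5, 44, -31, 9, 49, 21, -7, 2] -> [-5, -31, -7, 2] -> [-31] -> [31] -> [31]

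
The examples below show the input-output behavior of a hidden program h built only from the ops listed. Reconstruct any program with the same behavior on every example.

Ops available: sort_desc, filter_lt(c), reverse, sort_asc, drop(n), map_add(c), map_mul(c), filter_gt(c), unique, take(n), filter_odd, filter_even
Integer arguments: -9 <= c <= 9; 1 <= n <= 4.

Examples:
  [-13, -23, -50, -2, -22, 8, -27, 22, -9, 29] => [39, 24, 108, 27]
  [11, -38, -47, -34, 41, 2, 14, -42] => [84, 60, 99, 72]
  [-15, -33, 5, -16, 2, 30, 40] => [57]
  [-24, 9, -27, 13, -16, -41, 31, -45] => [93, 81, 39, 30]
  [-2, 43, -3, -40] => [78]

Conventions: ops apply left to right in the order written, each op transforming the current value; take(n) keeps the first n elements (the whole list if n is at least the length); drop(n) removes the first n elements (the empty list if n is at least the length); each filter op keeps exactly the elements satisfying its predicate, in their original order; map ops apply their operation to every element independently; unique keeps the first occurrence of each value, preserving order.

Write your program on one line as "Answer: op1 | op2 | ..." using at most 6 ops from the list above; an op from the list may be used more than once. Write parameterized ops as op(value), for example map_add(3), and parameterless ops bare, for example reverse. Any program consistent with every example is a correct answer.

reverse | map_add(6) | map_add(8) | filter_lt(-6) | map_mul(-3)

Check, running the answer program on each example:
  [-13, -23, -50, -2, -22, 8, -27, 22, -9, 29] -> [29, -9, 22, -27, 8, -22, -2, -50, -23, -13] -> [35, -3, 28, -21, 14, -16, 4, -44, -17, -7] -> [43, 5, 36, -13, 22, -8, 12, -36, -9, 1] -> [-13, -8, -36, -9] -> [39, 24, 108, 27]
  [11, -38, -47, -34, 41, 2, 14, -42] -> [-42, 14, 2, 41, -34, -47, -38, 11] -> [-36, 20, 8, 47, -28, -41, -32, 17] -> [-28, 28, 16, 55, -20, -33, -24, 25] -> [-28, -20, -33, -24] -> [84, 60, 99, 72]
  [-15, -33, 5, -16, 2, 30, 40] -> [40, 30, 2, -16, 5, -33, -15] -> [46, 36, 8, -10, 11, -27, -9] -> [54, 44, 16, -2, 19, -19, -1] -> [-19] -> [57]
  [-24, 9, -27, 13, -16, -41, 31, -45] -> [-45, 31, -41, -16, 13, -27, 9, -24] -> [-39, 37, -35, -10, 19, -21, 15, -18] -> [-31, 45, -27, -2, 27, -13, 23, -10] -> [-31, -27, -13, -10] -> [93, 81, 39, 30]
  [-2, 43, -3, -40] -> [-40, -3, 43, -2] -> [-34, 3, 49, 4] -> [-26, 11, 57, 12] -> [-26] -> [78]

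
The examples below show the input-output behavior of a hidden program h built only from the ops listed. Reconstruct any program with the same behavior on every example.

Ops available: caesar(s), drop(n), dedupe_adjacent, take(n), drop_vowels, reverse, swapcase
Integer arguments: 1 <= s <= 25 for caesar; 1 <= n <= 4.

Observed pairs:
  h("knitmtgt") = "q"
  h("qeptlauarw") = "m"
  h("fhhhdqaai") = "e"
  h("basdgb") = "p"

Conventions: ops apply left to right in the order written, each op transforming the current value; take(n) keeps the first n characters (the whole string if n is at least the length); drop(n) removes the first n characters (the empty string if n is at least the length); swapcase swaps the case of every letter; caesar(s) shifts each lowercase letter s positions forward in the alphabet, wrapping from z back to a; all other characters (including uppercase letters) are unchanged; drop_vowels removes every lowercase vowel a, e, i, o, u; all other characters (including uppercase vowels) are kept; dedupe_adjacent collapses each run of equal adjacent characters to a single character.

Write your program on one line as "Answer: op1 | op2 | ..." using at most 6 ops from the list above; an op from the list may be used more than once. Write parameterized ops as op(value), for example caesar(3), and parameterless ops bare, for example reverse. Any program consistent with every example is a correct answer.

drop(2) | caesar(6) | drop_vowels | caesar(17) | take(1)

Check, running the answer program on each example:
  "knitmtgt" -> "itmtgt" -> "ozszmz" -> "zszmz" -> "qjqdq" -> "q"
  "qeptlauarw" -> "ptlauarw" -> "vzrgagxc" -> "vzrggxc" -> "mqixxot" -> "m"
  "fhhhdqaai" -> "hhdqaai" -> "nnjwggo" -> "nnjwgg" -> "eeanxx" -> "e"
  "basdgb" -> "sdgb" -> "yjmh" -> "yjmh" -> "pady" -> "p"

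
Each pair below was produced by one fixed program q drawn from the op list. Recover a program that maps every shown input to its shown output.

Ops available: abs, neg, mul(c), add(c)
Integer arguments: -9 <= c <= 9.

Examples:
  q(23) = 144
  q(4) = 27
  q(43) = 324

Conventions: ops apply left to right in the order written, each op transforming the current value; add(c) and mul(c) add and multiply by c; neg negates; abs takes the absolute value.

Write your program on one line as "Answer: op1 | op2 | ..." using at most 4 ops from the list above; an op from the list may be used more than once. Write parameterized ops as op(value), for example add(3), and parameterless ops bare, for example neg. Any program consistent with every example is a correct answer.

add(-7) | mul(-9) | abs

Check, running the answer program on each example:
  23 -> 16 -> -144 -> 144
  4 -> -3 -> 27 -> 27
  43 -> 36 -> -324 -> 324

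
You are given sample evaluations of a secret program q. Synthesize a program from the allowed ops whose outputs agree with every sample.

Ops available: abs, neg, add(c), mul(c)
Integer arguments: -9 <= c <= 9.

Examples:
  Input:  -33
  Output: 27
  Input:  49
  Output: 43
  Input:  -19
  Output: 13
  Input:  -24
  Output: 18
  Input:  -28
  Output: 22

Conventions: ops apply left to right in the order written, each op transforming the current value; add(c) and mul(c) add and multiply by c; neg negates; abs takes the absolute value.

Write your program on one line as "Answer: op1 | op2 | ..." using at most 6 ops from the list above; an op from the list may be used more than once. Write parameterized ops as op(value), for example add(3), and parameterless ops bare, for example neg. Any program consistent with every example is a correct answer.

abs | neg | add(4) | neg | add(-2)

Check, running the answer program on each example:
  -33 -> 33 -> -33 -> -29 -> 29 -> 27
  49 -> 49 -> -49 -> -45 -> 45 -> 43
  -19 -> 19 -> -19 -> -15 -> 15 -> 13
  -24 -> 24 -> -24 -> -20 -> 20 -> 18
  -28 -> 28 -> -28 -> -24 -> 24 -> 22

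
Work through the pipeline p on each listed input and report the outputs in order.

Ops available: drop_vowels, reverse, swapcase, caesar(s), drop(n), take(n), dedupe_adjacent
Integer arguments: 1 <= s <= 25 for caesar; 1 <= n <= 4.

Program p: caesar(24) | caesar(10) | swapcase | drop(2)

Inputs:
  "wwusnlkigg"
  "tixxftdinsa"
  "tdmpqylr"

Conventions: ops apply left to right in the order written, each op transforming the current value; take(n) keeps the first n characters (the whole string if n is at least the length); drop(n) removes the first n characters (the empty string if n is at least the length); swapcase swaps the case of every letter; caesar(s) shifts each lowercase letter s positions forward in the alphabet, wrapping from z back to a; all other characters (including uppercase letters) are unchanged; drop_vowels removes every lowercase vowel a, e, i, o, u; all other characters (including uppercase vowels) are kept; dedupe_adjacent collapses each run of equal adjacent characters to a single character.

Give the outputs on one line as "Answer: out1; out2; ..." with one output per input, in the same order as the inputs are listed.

"CAVTSQOO"; "FFNBLQVAI"; "UXYGTZ"

Execution, op by op:
  "wwusnlkigg" -> "uusqljigee" -> "eecavtsqoo" -> "EECAVTSQOO" -> "CAVTSQOO"
  "tixxftdinsa" -> "rgvvdrbglqy" -> "bqffnblqvai" -> "BQFFNBLQVAI" -> "FFNBLQVAI"
  "tdmpqylr" -> "rbknowjp" -> "bluxygtz" -> "BLUXYGTZ" -> "UXYGTZ"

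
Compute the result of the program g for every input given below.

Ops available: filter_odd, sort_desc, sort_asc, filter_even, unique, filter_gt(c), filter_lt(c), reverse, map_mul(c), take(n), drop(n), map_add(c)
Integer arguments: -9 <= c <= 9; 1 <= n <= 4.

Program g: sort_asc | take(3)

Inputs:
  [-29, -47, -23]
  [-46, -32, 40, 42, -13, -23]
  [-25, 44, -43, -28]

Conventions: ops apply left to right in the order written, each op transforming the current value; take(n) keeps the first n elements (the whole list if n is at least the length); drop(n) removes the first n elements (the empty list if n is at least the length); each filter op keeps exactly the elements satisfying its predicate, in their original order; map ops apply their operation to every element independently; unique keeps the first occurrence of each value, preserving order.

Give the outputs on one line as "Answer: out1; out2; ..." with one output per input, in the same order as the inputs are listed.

[-47, -29, -23]; [-46, -32, -23]; [-43, -28, -25]

Execution, op by op:
  [-29, -47, -23] -> [-47, -29, -23] -> [-47, -29, -23]
  [-46, -32, 40, 42, -13, -23] -> [-46, -32, -23, -13, 40, 42] -> [-46, -32, -23]
  [-25, 44, -43, -28] -> [-43, -28, -25, 44] -> [-43, -28, -25]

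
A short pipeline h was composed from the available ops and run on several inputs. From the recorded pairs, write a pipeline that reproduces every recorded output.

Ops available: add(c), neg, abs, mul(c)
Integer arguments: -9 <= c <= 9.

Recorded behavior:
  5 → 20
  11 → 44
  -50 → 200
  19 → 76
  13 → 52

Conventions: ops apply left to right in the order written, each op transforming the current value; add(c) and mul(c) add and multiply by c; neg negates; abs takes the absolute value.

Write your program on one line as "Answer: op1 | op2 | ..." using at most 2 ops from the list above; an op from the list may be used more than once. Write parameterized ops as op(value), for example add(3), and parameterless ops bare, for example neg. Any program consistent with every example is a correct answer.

abs | mul(4)

Check, running the answer program on each example:
  5 -> 5 -> 20
  11 -> 11 -> 44
  -50 -> 50 -> 200
  19 -> 19 -> 76
  13 -> 13 -> 52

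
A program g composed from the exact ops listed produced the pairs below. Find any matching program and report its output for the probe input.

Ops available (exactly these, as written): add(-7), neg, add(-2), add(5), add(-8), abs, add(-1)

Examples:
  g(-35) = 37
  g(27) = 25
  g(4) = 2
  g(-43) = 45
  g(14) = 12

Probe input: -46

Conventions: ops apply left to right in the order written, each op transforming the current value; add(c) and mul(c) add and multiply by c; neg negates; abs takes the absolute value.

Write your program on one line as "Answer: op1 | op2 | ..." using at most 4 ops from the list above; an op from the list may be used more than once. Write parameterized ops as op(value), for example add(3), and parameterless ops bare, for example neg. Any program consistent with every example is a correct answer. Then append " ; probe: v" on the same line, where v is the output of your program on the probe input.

add(5) | add(-7) | abs ; probe: 48

Check, running the answer program on each example:
  -35 -> -30 -> -37 -> 37
  27 -> 32 -> 25 -> 25
  4 -> 9 -> 2 -> 2
  -43 -> -38 -> -45 -> 45
  14 -> 19 -> 12 -> 12
  probe: -46 -> -41 -> -48 -> 48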